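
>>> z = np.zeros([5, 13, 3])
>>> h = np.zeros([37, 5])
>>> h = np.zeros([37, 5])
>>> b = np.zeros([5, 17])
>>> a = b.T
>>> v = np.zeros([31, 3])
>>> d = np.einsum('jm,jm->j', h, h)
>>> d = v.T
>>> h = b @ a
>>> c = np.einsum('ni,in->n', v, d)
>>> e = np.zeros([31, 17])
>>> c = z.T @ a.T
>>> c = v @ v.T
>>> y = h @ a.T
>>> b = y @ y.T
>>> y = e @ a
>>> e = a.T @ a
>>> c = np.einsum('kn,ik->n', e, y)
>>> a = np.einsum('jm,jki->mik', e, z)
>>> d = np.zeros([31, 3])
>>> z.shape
(5, 13, 3)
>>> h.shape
(5, 5)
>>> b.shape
(5, 5)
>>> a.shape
(5, 3, 13)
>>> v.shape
(31, 3)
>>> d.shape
(31, 3)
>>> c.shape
(5,)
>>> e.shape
(5, 5)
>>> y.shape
(31, 5)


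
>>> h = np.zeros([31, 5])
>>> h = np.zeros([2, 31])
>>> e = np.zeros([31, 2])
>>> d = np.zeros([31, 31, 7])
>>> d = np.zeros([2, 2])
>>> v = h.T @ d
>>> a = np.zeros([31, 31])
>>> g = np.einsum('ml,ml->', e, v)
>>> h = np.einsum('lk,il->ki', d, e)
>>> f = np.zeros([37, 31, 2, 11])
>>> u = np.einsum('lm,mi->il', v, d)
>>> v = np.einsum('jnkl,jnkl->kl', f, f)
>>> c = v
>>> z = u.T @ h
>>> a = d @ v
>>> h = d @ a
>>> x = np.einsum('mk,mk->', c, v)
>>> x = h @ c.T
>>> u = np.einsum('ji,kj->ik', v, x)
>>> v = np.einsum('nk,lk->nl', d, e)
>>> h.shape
(2, 11)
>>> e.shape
(31, 2)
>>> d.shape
(2, 2)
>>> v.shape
(2, 31)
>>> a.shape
(2, 11)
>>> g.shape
()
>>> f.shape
(37, 31, 2, 11)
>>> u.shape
(11, 2)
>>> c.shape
(2, 11)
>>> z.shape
(31, 31)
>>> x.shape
(2, 2)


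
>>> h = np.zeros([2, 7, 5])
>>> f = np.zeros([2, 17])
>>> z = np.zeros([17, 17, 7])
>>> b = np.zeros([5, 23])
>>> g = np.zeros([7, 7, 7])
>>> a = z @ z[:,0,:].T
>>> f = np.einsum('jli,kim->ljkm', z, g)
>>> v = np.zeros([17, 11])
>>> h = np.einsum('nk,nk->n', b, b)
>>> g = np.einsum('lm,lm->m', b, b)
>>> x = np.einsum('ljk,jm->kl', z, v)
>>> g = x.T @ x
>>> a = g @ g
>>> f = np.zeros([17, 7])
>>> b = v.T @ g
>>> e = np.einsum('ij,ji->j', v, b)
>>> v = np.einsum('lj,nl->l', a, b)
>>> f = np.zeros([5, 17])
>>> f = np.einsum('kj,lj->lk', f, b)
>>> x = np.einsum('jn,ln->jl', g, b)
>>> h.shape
(5,)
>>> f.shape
(11, 5)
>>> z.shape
(17, 17, 7)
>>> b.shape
(11, 17)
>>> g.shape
(17, 17)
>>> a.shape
(17, 17)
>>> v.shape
(17,)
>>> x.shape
(17, 11)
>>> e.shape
(11,)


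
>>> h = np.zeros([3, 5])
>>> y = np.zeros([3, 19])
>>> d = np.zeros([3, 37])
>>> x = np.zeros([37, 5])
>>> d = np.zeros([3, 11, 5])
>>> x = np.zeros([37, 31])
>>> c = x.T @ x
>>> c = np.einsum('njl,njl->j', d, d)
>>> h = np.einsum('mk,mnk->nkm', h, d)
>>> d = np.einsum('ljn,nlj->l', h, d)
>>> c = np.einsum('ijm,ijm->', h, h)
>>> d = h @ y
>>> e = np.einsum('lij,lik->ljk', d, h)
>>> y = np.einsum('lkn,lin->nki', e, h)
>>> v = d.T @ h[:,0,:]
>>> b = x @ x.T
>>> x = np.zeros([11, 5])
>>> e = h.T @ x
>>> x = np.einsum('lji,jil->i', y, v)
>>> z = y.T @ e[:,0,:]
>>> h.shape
(11, 5, 3)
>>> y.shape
(3, 19, 5)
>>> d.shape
(11, 5, 19)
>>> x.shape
(5,)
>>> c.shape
()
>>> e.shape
(3, 5, 5)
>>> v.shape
(19, 5, 3)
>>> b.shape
(37, 37)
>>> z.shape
(5, 19, 5)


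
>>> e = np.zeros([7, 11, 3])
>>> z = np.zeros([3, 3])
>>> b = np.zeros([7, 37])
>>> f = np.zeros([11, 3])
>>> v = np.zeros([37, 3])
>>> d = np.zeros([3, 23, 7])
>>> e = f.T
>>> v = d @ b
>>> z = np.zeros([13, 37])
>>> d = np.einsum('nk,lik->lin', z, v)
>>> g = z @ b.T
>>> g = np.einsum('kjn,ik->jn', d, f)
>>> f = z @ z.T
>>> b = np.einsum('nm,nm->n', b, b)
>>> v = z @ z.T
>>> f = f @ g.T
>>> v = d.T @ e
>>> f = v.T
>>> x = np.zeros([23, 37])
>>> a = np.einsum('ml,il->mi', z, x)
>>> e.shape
(3, 11)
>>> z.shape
(13, 37)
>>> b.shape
(7,)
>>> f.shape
(11, 23, 13)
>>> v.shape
(13, 23, 11)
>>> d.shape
(3, 23, 13)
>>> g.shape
(23, 13)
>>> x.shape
(23, 37)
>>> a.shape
(13, 23)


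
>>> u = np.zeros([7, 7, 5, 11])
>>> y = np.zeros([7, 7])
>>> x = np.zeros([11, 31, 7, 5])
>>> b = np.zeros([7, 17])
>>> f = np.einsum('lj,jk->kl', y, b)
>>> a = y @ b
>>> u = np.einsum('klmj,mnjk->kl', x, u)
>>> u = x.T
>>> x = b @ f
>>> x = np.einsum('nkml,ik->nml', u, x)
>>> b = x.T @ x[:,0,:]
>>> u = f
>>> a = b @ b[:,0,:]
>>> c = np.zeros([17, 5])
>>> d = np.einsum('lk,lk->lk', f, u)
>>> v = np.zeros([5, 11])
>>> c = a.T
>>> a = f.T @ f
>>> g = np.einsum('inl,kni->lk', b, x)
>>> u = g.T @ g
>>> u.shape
(5, 5)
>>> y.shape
(7, 7)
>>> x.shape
(5, 31, 11)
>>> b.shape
(11, 31, 11)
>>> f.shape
(17, 7)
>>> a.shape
(7, 7)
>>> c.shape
(11, 31, 11)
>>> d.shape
(17, 7)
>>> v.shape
(5, 11)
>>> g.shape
(11, 5)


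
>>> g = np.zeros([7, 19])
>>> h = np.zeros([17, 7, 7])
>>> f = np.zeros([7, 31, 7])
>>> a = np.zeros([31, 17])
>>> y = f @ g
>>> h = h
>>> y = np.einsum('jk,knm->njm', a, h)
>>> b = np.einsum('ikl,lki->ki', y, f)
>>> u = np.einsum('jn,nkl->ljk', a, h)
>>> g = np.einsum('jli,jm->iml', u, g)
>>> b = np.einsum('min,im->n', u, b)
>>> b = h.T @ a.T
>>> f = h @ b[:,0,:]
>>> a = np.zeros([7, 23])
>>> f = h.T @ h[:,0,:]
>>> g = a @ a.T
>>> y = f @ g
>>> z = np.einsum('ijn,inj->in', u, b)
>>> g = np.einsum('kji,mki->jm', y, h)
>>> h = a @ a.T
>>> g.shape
(7, 17)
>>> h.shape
(7, 7)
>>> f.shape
(7, 7, 7)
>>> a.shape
(7, 23)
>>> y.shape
(7, 7, 7)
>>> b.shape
(7, 7, 31)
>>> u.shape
(7, 31, 7)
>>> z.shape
(7, 7)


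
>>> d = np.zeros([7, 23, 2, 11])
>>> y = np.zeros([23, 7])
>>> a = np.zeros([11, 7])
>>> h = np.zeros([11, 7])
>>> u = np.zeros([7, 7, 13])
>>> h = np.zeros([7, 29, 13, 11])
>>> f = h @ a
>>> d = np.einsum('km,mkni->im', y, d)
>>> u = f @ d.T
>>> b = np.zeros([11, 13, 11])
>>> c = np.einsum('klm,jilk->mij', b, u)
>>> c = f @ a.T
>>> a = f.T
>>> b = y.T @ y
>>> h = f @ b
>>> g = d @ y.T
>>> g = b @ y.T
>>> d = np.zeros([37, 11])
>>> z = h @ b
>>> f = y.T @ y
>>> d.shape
(37, 11)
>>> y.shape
(23, 7)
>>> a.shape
(7, 13, 29, 7)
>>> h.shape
(7, 29, 13, 7)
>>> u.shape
(7, 29, 13, 11)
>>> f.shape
(7, 7)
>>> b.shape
(7, 7)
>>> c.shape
(7, 29, 13, 11)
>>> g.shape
(7, 23)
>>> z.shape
(7, 29, 13, 7)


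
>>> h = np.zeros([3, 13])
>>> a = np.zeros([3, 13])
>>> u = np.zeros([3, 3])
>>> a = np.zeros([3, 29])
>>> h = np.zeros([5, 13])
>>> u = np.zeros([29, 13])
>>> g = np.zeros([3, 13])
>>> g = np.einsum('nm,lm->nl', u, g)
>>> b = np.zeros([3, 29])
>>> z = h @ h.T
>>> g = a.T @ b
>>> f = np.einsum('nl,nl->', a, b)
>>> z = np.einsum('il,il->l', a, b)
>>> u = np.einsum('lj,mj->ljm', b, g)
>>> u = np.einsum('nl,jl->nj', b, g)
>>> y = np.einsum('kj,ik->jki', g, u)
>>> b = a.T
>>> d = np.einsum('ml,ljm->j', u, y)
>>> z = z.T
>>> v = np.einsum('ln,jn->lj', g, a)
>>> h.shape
(5, 13)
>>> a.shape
(3, 29)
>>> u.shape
(3, 29)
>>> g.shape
(29, 29)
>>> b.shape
(29, 3)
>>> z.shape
(29,)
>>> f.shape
()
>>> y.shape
(29, 29, 3)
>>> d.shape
(29,)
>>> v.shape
(29, 3)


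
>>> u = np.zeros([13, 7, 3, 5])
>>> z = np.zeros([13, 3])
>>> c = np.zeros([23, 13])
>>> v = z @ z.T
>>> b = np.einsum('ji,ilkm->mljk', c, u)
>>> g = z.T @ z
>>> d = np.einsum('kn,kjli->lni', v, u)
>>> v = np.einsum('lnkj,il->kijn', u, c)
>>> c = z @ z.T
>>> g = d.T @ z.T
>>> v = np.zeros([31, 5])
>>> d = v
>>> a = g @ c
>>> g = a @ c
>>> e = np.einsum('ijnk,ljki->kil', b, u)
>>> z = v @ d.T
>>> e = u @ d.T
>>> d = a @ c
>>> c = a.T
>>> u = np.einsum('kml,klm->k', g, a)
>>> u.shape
(5,)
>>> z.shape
(31, 31)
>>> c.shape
(13, 13, 5)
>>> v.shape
(31, 5)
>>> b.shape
(5, 7, 23, 3)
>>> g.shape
(5, 13, 13)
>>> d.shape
(5, 13, 13)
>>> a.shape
(5, 13, 13)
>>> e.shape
(13, 7, 3, 31)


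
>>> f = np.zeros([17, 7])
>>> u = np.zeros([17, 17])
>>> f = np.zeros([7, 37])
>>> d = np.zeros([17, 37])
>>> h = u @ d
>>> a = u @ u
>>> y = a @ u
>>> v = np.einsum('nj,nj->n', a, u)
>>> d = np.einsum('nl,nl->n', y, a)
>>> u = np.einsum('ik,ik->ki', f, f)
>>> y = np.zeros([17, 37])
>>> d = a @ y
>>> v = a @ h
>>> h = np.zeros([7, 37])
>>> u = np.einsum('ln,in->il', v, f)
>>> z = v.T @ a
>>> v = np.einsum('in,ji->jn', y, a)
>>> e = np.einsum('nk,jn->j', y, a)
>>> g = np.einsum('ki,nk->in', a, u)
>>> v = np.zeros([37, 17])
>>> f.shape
(7, 37)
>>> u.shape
(7, 17)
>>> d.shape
(17, 37)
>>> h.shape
(7, 37)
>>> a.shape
(17, 17)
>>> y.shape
(17, 37)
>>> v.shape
(37, 17)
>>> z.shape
(37, 17)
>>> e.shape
(17,)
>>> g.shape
(17, 7)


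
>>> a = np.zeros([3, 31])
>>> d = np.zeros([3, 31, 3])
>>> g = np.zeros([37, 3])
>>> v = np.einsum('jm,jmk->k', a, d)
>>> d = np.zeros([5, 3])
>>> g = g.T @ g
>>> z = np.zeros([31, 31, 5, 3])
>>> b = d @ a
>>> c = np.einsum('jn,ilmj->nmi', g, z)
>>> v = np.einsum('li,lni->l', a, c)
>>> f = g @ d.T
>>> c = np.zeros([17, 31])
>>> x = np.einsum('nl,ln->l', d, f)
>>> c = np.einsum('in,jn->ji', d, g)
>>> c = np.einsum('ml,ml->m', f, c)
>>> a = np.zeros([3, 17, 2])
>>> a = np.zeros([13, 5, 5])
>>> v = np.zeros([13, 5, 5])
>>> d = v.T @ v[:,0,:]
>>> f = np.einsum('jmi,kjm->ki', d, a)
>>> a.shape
(13, 5, 5)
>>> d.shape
(5, 5, 5)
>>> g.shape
(3, 3)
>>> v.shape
(13, 5, 5)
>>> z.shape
(31, 31, 5, 3)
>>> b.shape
(5, 31)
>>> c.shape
(3,)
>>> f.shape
(13, 5)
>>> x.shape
(3,)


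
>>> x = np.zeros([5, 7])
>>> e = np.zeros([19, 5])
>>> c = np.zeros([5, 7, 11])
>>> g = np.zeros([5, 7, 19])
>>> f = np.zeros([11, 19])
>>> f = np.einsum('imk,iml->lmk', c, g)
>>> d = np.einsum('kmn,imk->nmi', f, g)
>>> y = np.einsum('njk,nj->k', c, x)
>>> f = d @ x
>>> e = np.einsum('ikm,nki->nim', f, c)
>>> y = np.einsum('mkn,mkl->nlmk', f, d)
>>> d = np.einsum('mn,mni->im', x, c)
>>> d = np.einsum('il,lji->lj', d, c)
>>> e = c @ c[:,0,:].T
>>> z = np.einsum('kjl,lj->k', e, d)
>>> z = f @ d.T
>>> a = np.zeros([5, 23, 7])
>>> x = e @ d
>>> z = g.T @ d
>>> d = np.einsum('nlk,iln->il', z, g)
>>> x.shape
(5, 7, 7)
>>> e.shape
(5, 7, 5)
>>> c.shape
(5, 7, 11)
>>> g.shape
(5, 7, 19)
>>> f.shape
(11, 7, 7)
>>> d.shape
(5, 7)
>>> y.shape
(7, 5, 11, 7)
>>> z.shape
(19, 7, 7)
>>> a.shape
(5, 23, 7)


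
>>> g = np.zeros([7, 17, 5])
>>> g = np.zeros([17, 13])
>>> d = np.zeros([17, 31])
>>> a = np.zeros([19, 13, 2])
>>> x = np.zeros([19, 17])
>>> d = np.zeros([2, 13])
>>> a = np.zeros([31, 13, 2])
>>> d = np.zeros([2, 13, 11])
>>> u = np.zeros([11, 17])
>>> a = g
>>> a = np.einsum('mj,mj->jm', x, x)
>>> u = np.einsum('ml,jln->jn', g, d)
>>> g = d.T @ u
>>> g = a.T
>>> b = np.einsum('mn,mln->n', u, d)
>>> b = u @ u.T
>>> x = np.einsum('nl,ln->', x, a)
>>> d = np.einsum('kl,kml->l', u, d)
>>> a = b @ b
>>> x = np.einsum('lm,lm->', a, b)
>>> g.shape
(19, 17)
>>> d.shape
(11,)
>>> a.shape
(2, 2)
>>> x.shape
()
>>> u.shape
(2, 11)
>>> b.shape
(2, 2)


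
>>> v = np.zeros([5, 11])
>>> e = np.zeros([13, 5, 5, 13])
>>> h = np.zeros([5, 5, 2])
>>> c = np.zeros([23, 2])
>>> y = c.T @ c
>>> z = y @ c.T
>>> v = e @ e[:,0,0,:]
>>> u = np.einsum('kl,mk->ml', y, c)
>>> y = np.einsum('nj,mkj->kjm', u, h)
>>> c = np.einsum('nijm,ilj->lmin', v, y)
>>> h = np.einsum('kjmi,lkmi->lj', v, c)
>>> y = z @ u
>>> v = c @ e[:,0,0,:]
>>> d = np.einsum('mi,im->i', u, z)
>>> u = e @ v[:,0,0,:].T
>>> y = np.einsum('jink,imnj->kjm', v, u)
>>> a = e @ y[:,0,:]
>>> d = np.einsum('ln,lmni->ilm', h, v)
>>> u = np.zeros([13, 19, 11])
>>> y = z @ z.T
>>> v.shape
(2, 13, 5, 13)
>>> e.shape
(13, 5, 5, 13)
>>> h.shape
(2, 5)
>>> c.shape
(2, 13, 5, 13)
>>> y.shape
(2, 2)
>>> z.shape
(2, 23)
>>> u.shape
(13, 19, 11)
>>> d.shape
(13, 2, 13)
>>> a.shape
(13, 5, 5, 5)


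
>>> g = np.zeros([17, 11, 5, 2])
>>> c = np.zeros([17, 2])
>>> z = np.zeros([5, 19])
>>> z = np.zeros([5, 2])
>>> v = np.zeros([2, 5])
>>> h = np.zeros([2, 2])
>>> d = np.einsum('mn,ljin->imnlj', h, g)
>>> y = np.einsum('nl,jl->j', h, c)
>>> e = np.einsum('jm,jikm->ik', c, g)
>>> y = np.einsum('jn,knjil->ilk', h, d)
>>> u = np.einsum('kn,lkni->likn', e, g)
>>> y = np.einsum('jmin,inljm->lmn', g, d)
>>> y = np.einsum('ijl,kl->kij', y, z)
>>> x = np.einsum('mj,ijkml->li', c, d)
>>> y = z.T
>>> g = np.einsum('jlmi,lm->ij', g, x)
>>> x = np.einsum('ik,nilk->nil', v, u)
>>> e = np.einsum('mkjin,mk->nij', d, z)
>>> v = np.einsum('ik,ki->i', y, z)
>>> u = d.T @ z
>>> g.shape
(2, 17)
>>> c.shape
(17, 2)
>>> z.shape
(5, 2)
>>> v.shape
(2,)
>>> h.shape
(2, 2)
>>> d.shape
(5, 2, 2, 17, 11)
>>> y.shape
(2, 5)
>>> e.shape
(11, 17, 2)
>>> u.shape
(11, 17, 2, 2, 2)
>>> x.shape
(17, 2, 11)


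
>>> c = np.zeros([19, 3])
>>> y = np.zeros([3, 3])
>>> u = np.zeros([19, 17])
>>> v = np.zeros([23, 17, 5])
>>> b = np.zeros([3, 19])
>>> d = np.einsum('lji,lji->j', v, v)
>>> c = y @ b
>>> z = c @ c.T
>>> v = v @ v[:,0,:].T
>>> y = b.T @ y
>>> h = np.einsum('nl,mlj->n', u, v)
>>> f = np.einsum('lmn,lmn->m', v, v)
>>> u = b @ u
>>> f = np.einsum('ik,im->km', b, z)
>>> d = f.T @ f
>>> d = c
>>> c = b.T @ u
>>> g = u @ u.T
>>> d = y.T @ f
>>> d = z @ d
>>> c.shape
(19, 17)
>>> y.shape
(19, 3)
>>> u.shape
(3, 17)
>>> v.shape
(23, 17, 23)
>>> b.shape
(3, 19)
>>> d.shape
(3, 3)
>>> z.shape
(3, 3)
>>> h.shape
(19,)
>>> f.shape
(19, 3)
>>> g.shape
(3, 3)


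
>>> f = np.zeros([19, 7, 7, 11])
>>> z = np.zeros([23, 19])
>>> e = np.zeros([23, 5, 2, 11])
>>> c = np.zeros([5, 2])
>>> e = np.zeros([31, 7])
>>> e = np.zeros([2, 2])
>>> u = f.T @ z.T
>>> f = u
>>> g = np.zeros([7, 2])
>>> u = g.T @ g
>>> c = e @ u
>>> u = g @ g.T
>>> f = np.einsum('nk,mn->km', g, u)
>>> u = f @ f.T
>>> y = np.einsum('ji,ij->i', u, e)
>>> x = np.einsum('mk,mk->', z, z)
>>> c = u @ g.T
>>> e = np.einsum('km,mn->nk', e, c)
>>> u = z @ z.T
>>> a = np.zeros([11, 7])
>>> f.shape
(2, 7)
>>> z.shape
(23, 19)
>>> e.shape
(7, 2)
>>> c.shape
(2, 7)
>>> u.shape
(23, 23)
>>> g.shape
(7, 2)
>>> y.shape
(2,)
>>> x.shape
()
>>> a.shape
(11, 7)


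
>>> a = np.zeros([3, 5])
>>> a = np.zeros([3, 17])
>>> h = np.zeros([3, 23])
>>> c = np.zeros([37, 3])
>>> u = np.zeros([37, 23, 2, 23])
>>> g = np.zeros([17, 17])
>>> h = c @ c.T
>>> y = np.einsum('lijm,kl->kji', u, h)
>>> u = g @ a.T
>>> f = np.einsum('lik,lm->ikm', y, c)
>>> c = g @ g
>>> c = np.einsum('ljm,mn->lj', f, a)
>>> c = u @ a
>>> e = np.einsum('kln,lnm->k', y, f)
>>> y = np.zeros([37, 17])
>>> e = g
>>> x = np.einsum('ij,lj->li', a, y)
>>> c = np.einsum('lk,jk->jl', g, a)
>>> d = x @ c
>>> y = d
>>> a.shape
(3, 17)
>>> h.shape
(37, 37)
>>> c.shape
(3, 17)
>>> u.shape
(17, 3)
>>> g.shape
(17, 17)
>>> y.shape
(37, 17)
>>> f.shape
(2, 23, 3)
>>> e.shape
(17, 17)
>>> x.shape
(37, 3)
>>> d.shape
(37, 17)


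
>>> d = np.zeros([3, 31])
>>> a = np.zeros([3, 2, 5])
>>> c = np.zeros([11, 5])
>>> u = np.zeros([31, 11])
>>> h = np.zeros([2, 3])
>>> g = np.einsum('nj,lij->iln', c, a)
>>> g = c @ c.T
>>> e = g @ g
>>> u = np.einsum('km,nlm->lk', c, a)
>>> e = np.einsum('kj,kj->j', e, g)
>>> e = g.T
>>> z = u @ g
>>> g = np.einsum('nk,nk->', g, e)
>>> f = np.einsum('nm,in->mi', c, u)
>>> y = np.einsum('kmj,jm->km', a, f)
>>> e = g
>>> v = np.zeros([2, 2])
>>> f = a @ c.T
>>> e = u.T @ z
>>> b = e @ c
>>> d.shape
(3, 31)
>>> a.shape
(3, 2, 5)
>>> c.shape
(11, 5)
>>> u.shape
(2, 11)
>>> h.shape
(2, 3)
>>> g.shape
()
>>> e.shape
(11, 11)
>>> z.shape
(2, 11)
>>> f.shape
(3, 2, 11)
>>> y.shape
(3, 2)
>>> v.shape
(2, 2)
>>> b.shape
(11, 5)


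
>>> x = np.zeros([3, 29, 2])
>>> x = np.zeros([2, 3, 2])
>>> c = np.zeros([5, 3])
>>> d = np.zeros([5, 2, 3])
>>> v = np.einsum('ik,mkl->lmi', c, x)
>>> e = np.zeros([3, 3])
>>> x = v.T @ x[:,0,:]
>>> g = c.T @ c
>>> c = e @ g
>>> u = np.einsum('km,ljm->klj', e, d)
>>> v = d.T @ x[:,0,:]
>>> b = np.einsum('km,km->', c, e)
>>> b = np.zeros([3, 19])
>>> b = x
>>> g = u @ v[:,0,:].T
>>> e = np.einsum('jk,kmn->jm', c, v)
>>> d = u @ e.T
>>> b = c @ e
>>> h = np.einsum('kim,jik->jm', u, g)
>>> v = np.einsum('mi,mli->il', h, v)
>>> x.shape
(5, 2, 2)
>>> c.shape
(3, 3)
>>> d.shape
(3, 5, 3)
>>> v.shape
(2, 2)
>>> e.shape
(3, 2)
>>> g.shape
(3, 5, 3)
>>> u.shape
(3, 5, 2)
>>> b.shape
(3, 2)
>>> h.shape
(3, 2)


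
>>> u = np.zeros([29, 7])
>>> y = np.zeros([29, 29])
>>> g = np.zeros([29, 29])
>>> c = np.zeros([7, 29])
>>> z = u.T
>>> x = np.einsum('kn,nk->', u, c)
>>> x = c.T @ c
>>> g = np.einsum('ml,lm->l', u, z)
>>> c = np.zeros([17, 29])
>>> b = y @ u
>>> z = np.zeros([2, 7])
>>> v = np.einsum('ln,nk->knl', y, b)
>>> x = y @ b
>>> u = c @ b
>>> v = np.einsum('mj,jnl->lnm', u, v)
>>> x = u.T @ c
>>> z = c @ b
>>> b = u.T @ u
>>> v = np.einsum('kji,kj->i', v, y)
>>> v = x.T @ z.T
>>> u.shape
(17, 7)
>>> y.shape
(29, 29)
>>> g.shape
(7,)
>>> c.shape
(17, 29)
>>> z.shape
(17, 7)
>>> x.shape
(7, 29)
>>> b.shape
(7, 7)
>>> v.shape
(29, 17)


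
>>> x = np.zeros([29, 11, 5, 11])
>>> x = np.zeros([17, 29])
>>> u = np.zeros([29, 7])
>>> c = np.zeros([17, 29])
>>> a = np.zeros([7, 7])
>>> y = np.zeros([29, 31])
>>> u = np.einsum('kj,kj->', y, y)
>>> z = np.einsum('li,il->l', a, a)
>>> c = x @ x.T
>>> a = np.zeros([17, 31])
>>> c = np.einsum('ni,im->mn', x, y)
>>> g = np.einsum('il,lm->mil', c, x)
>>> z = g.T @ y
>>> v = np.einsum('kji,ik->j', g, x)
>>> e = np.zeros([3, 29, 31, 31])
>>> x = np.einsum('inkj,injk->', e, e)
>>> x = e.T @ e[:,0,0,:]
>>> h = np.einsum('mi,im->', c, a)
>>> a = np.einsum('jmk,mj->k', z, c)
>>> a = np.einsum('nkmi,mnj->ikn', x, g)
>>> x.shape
(31, 31, 29, 31)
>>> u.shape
()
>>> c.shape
(31, 17)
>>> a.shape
(31, 31, 31)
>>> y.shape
(29, 31)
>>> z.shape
(17, 31, 31)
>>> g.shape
(29, 31, 17)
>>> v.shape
(31,)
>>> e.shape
(3, 29, 31, 31)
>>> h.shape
()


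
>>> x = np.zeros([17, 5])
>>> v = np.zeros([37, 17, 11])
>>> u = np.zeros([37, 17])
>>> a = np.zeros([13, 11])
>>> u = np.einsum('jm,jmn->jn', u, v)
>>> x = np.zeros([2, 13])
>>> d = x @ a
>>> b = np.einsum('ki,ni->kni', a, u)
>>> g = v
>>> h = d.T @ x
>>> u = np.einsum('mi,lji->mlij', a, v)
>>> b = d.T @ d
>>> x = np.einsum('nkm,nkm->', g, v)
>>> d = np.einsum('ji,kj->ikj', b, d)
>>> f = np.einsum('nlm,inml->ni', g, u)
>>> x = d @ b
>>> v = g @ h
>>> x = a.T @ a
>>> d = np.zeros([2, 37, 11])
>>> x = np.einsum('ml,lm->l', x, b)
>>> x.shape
(11,)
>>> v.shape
(37, 17, 13)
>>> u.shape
(13, 37, 11, 17)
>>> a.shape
(13, 11)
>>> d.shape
(2, 37, 11)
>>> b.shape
(11, 11)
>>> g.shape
(37, 17, 11)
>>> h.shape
(11, 13)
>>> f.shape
(37, 13)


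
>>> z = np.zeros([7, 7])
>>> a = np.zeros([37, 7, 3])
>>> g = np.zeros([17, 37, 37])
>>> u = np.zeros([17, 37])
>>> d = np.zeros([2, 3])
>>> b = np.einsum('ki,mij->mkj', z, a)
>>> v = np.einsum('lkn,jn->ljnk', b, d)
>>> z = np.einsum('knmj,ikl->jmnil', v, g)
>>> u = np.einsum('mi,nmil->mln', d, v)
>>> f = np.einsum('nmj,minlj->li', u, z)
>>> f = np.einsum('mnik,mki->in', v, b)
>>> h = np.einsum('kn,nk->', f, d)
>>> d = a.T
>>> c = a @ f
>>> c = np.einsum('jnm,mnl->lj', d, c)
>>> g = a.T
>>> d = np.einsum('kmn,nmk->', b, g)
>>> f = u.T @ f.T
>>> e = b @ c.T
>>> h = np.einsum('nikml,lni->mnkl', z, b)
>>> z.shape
(7, 3, 2, 17, 37)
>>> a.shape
(37, 7, 3)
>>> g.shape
(3, 7, 37)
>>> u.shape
(2, 7, 37)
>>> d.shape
()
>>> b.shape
(37, 7, 3)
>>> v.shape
(37, 2, 3, 7)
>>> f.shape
(37, 7, 3)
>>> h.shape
(17, 7, 2, 37)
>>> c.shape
(2, 3)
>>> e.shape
(37, 7, 2)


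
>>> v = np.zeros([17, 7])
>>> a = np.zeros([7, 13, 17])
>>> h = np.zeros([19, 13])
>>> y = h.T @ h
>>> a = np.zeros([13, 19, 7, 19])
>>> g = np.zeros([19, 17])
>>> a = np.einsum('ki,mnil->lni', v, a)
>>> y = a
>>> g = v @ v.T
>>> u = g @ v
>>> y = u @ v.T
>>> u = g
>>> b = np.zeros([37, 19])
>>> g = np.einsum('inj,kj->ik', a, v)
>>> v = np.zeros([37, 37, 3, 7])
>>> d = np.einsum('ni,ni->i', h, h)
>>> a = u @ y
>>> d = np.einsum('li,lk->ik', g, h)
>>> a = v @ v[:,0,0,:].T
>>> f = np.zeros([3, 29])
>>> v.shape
(37, 37, 3, 7)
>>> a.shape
(37, 37, 3, 37)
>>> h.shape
(19, 13)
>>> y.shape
(17, 17)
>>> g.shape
(19, 17)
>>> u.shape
(17, 17)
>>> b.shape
(37, 19)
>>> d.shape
(17, 13)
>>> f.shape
(3, 29)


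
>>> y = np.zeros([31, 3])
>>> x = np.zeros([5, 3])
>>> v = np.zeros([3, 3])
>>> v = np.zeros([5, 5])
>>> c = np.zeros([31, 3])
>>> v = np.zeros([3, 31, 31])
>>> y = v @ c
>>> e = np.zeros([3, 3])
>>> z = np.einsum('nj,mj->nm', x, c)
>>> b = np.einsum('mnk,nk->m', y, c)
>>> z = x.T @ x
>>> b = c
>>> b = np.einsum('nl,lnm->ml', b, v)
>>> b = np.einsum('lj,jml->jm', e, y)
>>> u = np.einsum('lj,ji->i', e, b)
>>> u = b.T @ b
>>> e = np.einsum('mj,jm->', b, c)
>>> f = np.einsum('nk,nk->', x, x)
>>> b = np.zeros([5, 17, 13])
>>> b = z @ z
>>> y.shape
(3, 31, 3)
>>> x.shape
(5, 3)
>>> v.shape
(3, 31, 31)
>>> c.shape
(31, 3)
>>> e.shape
()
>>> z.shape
(3, 3)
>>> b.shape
(3, 3)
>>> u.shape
(31, 31)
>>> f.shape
()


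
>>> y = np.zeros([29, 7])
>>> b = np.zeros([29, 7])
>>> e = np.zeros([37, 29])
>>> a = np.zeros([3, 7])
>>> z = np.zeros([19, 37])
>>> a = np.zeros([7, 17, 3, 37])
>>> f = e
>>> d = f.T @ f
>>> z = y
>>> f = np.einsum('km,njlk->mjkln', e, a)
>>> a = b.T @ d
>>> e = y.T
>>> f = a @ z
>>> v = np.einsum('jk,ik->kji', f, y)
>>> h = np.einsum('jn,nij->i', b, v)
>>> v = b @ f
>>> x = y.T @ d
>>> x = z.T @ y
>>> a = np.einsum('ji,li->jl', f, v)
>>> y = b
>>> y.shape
(29, 7)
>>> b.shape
(29, 7)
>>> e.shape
(7, 29)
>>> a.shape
(7, 29)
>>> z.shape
(29, 7)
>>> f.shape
(7, 7)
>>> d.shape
(29, 29)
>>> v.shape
(29, 7)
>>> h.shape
(7,)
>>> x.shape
(7, 7)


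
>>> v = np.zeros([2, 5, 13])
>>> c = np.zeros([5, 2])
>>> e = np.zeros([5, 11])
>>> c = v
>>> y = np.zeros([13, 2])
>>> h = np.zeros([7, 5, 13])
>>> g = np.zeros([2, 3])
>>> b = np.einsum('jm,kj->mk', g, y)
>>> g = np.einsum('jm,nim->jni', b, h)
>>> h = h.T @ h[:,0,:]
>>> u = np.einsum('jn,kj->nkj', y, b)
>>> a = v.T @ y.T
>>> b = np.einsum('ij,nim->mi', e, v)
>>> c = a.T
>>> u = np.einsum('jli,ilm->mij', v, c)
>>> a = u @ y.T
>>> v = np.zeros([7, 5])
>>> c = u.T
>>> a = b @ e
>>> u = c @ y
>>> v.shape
(7, 5)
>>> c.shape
(2, 13, 13)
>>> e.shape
(5, 11)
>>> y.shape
(13, 2)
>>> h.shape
(13, 5, 13)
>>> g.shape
(3, 7, 5)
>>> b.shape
(13, 5)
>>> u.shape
(2, 13, 2)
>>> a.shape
(13, 11)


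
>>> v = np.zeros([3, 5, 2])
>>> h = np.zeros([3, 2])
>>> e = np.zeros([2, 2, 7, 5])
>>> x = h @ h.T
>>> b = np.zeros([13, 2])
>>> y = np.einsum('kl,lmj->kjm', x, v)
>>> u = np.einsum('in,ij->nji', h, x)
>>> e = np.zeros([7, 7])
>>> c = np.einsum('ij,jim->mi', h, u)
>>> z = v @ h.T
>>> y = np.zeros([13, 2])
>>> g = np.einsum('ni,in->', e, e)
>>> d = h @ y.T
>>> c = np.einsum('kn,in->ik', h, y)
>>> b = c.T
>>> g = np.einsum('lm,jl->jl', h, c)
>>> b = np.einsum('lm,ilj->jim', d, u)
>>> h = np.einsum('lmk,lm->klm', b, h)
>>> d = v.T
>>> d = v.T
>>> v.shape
(3, 5, 2)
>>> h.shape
(13, 3, 2)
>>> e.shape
(7, 7)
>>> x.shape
(3, 3)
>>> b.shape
(3, 2, 13)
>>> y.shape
(13, 2)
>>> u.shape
(2, 3, 3)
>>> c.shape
(13, 3)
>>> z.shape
(3, 5, 3)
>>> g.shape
(13, 3)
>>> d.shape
(2, 5, 3)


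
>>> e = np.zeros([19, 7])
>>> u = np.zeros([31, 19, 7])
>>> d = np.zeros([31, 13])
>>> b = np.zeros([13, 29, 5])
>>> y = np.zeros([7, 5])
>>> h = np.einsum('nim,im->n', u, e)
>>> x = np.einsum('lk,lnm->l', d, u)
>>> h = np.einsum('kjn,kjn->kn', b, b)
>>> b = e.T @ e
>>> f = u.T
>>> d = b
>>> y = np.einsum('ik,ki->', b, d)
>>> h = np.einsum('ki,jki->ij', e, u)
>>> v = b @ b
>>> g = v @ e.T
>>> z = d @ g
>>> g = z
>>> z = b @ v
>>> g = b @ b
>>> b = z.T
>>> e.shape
(19, 7)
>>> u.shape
(31, 19, 7)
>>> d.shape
(7, 7)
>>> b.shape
(7, 7)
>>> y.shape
()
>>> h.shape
(7, 31)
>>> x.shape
(31,)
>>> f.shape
(7, 19, 31)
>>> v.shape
(7, 7)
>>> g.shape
(7, 7)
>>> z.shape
(7, 7)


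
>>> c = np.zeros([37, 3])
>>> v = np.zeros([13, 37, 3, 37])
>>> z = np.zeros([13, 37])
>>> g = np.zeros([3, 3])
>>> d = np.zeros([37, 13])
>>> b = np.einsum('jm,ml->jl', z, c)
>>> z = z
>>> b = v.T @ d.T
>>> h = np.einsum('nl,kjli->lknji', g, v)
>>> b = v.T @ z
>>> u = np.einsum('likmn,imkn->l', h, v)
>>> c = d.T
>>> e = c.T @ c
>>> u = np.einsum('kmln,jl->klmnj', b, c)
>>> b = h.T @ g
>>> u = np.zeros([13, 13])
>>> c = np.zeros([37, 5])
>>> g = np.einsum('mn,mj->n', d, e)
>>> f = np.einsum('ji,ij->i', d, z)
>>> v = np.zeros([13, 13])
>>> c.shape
(37, 5)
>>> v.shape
(13, 13)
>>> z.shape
(13, 37)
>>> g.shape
(13,)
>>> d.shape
(37, 13)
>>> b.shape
(37, 37, 3, 13, 3)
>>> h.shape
(3, 13, 3, 37, 37)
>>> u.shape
(13, 13)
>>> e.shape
(37, 37)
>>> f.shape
(13,)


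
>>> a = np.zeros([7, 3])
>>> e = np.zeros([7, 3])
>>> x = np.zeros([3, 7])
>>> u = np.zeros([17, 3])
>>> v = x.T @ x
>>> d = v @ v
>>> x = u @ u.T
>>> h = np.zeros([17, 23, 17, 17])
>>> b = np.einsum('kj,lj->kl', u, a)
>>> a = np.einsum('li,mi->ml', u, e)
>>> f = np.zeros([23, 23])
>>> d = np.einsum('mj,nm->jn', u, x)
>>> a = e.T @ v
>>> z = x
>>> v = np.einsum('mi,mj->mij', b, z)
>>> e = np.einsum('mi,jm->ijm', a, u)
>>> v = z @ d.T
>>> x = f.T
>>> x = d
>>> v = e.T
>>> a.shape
(3, 7)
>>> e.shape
(7, 17, 3)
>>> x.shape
(3, 17)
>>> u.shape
(17, 3)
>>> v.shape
(3, 17, 7)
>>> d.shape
(3, 17)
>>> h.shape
(17, 23, 17, 17)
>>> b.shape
(17, 7)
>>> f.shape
(23, 23)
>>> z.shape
(17, 17)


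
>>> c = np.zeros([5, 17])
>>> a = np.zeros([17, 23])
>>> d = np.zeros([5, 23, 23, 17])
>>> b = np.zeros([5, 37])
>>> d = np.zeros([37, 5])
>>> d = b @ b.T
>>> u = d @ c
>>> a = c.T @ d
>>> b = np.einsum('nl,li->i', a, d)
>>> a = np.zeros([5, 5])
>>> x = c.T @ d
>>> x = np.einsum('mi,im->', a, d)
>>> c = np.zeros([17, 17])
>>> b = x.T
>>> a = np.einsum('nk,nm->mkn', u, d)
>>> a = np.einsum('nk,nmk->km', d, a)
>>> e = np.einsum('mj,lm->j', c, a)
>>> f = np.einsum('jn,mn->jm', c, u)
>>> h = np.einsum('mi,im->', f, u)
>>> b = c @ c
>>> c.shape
(17, 17)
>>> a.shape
(5, 17)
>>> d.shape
(5, 5)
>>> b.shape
(17, 17)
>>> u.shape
(5, 17)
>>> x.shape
()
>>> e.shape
(17,)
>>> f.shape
(17, 5)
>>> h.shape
()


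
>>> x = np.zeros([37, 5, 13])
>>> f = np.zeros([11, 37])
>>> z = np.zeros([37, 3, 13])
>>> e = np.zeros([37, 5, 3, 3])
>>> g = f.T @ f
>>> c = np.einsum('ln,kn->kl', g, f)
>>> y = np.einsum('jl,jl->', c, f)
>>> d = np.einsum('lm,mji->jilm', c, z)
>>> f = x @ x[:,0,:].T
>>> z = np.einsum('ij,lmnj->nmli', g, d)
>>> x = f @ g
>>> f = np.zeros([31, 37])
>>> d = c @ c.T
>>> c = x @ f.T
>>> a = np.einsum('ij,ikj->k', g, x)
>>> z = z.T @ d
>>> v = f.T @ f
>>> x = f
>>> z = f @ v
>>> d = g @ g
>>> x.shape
(31, 37)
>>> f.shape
(31, 37)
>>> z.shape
(31, 37)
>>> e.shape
(37, 5, 3, 3)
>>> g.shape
(37, 37)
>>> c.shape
(37, 5, 31)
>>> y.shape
()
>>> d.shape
(37, 37)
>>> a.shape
(5,)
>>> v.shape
(37, 37)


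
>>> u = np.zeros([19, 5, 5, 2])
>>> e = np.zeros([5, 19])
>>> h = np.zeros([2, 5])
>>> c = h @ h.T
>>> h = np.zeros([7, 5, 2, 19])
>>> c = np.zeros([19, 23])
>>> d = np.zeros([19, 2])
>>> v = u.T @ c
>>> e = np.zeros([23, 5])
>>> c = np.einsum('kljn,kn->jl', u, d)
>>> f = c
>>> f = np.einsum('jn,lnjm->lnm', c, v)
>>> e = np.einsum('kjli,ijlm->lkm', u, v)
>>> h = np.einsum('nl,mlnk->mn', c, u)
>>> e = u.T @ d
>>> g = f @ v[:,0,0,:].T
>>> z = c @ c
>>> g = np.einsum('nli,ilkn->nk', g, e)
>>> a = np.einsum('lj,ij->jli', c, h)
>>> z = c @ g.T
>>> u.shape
(19, 5, 5, 2)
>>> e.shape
(2, 5, 5, 2)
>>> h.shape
(19, 5)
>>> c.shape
(5, 5)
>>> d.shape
(19, 2)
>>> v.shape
(2, 5, 5, 23)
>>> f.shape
(2, 5, 23)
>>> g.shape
(2, 5)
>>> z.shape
(5, 2)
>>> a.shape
(5, 5, 19)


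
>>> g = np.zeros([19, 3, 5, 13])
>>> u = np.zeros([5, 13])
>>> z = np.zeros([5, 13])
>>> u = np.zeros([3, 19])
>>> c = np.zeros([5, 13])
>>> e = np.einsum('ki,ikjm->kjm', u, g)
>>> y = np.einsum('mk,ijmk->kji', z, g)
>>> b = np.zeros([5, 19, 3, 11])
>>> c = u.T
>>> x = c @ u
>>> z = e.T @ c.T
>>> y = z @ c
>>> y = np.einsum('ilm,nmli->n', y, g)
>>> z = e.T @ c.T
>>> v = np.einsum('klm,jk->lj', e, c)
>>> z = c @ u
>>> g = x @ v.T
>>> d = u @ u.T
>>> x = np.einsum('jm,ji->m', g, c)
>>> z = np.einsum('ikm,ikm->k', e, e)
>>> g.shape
(19, 5)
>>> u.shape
(3, 19)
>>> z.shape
(5,)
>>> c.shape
(19, 3)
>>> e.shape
(3, 5, 13)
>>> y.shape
(19,)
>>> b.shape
(5, 19, 3, 11)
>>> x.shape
(5,)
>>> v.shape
(5, 19)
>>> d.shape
(3, 3)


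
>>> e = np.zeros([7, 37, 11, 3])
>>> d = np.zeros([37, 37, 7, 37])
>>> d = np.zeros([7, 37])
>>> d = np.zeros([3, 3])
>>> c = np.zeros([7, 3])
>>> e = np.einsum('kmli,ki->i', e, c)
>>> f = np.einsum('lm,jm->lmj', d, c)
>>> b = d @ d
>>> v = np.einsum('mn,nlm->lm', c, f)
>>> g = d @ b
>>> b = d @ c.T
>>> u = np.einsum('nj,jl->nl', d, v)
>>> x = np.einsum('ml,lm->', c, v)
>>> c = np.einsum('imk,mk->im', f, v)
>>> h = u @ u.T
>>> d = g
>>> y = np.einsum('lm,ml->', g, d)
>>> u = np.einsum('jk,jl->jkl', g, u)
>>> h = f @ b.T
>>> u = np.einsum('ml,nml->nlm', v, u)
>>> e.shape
(3,)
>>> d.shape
(3, 3)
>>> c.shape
(3, 3)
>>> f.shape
(3, 3, 7)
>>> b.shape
(3, 7)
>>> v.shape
(3, 7)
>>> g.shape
(3, 3)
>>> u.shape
(3, 7, 3)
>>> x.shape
()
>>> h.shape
(3, 3, 3)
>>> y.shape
()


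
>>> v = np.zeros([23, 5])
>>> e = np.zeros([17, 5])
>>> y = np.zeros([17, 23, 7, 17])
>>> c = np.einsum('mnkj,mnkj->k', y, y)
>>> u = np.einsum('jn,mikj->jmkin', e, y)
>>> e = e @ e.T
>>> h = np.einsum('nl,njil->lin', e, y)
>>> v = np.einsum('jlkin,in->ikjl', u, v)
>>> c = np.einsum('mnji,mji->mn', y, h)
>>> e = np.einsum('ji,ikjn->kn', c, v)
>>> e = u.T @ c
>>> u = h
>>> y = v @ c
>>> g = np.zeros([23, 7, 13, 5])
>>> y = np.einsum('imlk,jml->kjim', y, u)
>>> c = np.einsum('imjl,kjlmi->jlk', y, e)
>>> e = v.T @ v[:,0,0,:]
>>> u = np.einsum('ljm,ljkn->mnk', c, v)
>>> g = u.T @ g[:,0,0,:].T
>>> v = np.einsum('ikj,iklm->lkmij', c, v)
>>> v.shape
(17, 7, 17, 23, 5)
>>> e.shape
(17, 17, 7, 17)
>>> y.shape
(23, 17, 23, 7)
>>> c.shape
(23, 7, 5)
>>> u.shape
(5, 17, 17)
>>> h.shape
(17, 7, 17)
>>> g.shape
(17, 17, 23)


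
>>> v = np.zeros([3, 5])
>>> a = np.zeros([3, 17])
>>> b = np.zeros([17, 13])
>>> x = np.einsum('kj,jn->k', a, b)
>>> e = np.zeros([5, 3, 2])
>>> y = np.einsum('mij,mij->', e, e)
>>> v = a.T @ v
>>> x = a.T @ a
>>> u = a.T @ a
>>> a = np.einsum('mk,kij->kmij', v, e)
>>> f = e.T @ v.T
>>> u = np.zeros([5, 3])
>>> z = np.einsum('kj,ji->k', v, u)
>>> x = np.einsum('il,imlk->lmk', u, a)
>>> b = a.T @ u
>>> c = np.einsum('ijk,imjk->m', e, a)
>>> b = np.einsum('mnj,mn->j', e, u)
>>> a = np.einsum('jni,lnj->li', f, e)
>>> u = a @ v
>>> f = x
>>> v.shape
(17, 5)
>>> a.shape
(5, 17)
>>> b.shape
(2,)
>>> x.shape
(3, 17, 2)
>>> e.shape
(5, 3, 2)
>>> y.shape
()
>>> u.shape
(5, 5)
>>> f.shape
(3, 17, 2)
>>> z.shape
(17,)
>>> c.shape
(17,)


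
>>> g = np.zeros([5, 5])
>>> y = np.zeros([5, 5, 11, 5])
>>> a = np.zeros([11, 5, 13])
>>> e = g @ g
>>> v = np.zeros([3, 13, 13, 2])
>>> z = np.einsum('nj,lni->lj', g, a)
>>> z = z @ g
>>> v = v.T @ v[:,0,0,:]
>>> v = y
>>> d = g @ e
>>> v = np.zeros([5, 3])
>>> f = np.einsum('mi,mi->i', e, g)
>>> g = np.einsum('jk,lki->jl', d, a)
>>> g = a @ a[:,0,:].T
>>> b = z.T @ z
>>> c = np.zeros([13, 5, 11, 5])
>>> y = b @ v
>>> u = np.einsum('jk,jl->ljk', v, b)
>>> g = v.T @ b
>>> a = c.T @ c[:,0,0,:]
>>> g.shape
(3, 5)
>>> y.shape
(5, 3)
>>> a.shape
(5, 11, 5, 5)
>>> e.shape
(5, 5)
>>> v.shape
(5, 3)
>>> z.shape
(11, 5)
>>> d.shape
(5, 5)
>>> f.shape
(5,)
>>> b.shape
(5, 5)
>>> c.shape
(13, 5, 11, 5)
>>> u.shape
(5, 5, 3)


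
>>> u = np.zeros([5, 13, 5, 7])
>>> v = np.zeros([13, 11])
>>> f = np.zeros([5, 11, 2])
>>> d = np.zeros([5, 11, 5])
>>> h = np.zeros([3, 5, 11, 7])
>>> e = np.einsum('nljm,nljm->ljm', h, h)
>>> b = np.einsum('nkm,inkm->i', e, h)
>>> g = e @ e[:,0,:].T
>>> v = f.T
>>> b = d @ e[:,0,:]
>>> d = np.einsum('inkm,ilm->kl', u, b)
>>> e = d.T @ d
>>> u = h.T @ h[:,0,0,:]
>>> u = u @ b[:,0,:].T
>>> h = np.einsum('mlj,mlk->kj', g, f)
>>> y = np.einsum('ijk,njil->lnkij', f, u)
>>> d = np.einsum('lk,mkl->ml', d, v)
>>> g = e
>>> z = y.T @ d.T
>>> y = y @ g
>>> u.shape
(7, 11, 5, 5)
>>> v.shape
(2, 11, 5)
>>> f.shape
(5, 11, 2)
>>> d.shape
(2, 5)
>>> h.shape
(2, 5)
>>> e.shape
(11, 11)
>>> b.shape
(5, 11, 7)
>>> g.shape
(11, 11)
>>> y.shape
(5, 7, 2, 5, 11)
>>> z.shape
(11, 5, 2, 7, 2)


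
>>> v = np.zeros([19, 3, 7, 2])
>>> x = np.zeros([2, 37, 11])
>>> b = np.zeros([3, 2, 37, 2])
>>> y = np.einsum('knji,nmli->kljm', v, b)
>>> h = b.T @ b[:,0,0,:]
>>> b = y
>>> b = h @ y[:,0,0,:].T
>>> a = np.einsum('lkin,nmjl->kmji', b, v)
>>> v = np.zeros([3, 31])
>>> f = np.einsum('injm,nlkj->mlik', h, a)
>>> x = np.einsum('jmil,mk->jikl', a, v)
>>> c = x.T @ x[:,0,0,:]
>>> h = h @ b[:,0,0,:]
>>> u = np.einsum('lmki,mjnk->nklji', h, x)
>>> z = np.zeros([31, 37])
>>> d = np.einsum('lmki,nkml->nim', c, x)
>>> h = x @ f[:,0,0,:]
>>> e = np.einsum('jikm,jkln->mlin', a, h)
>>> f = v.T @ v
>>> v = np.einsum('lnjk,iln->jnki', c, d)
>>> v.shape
(7, 31, 2, 37)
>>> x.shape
(37, 7, 31, 2)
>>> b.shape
(2, 37, 2, 19)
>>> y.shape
(19, 37, 7, 2)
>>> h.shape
(37, 7, 31, 7)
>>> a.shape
(37, 3, 7, 2)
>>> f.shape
(31, 31)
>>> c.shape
(2, 31, 7, 2)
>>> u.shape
(31, 2, 2, 7, 19)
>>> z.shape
(31, 37)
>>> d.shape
(37, 2, 31)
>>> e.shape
(2, 31, 3, 7)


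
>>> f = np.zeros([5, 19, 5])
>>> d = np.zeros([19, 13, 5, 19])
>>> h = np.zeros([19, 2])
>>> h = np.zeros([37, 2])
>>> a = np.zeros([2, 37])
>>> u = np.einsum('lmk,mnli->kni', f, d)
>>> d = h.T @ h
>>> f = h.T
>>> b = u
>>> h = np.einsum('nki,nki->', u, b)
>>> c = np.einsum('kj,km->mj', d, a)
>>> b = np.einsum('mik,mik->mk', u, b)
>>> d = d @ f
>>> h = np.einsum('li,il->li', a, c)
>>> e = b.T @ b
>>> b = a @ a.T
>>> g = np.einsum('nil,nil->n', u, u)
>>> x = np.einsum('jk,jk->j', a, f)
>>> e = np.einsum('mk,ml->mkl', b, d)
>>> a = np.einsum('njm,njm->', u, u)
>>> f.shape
(2, 37)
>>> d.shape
(2, 37)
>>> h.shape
(2, 37)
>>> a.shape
()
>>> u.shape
(5, 13, 19)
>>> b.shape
(2, 2)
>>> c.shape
(37, 2)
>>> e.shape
(2, 2, 37)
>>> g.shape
(5,)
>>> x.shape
(2,)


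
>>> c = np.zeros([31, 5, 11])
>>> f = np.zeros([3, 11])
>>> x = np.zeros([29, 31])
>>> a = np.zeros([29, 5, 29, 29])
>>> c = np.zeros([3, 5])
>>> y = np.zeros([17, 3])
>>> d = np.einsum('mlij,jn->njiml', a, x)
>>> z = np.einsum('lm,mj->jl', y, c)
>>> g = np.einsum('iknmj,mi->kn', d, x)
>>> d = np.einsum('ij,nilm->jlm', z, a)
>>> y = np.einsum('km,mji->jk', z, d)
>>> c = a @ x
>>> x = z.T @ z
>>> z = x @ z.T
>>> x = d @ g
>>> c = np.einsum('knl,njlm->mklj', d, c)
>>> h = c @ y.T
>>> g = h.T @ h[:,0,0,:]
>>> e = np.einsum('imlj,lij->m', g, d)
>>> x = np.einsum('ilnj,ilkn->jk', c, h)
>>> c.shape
(31, 17, 29, 5)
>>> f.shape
(3, 11)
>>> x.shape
(5, 29)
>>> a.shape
(29, 5, 29, 29)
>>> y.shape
(29, 5)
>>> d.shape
(17, 29, 29)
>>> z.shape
(17, 5)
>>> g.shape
(29, 29, 17, 29)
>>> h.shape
(31, 17, 29, 29)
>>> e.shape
(29,)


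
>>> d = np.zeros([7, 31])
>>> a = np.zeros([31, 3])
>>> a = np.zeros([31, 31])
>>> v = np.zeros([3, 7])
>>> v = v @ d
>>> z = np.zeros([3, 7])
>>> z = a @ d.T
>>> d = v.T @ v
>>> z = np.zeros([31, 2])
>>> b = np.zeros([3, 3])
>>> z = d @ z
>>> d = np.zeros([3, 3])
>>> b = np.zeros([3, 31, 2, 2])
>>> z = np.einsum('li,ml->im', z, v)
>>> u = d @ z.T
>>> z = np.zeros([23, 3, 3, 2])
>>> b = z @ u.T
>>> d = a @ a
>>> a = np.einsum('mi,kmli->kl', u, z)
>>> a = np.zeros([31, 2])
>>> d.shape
(31, 31)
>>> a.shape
(31, 2)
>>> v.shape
(3, 31)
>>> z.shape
(23, 3, 3, 2)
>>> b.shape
(23, 3, 3, 3)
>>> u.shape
(3, 2)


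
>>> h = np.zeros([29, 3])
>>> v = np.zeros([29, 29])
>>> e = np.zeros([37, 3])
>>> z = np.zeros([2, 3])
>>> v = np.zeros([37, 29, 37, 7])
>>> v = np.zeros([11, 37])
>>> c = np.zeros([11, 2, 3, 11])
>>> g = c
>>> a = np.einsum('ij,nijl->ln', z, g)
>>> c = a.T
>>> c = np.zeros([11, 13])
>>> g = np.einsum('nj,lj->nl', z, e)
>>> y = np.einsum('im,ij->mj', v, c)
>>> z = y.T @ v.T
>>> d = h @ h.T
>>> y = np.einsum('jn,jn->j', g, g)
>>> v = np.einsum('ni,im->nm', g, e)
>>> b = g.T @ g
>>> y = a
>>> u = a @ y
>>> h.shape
(29, 3)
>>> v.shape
(2, 3)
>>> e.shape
(37, 3)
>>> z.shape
(13, 11)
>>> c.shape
(11, 13)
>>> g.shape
(2, 37)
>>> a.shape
(11, 11)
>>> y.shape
(11, 11)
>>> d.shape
(29, 29)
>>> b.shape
(37, 37)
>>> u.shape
(11, 11)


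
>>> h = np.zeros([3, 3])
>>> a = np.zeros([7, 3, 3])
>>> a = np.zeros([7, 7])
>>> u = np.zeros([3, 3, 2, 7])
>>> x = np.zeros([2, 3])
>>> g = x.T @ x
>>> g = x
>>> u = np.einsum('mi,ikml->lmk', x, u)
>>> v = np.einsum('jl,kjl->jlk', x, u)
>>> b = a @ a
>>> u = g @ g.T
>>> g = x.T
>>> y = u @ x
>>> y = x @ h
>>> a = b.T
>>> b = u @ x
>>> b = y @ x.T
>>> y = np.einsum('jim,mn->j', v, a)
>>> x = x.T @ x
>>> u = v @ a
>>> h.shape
(3, 3)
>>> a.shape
(7, 7)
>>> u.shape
(2, 3, 7)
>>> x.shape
(3, 3)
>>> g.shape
(3, 2)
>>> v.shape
(2, 3, 7)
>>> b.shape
(2, 2)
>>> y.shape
(2,)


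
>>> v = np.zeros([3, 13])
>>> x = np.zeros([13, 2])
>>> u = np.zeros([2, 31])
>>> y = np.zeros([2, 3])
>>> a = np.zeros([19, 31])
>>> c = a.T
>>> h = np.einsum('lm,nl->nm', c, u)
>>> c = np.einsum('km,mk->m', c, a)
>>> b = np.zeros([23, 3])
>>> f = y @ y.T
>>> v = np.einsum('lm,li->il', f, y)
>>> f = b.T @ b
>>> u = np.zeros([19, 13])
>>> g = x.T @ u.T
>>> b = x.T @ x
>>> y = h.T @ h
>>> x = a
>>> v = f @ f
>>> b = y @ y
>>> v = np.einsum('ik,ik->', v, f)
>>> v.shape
()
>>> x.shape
(19, 31)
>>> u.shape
(19, 13)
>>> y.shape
(19, 19)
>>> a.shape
(19, 31)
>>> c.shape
(19,)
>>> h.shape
(2, 19)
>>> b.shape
(19, 19)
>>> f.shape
(3, 3)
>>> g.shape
(2, 19)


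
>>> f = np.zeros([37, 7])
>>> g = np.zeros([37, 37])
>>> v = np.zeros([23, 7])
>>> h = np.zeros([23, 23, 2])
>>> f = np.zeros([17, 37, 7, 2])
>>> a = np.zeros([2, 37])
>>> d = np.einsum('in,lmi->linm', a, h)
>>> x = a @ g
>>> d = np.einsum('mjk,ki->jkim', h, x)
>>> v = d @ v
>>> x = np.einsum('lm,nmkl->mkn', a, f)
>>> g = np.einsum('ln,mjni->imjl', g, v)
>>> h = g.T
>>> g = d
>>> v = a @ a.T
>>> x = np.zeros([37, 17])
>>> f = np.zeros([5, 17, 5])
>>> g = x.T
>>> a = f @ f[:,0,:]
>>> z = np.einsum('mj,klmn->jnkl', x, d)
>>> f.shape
(5, 17, 5)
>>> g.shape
(17, 37)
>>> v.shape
(2, 2)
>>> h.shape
(37, 2, 23, 7)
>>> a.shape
(5, 17, 5)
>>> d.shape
(23, 2, 37, 23)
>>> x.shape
(37, 17)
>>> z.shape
(17, 23, 23, 2)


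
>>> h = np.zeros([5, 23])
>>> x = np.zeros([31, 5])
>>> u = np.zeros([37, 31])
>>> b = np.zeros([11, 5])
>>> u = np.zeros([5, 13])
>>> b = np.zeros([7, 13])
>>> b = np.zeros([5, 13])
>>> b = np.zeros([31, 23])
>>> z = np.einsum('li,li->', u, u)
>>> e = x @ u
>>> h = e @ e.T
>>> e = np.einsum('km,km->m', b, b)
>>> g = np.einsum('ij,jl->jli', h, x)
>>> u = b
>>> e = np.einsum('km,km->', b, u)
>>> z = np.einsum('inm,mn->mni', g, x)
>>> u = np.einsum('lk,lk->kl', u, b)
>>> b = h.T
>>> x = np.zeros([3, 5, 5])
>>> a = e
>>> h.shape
(31, 31)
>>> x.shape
(3, 5, 5)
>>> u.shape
(23, 31)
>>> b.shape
(31, 31)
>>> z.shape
(31, 5, 31)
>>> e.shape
()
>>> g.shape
(31, 5, 31)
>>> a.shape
()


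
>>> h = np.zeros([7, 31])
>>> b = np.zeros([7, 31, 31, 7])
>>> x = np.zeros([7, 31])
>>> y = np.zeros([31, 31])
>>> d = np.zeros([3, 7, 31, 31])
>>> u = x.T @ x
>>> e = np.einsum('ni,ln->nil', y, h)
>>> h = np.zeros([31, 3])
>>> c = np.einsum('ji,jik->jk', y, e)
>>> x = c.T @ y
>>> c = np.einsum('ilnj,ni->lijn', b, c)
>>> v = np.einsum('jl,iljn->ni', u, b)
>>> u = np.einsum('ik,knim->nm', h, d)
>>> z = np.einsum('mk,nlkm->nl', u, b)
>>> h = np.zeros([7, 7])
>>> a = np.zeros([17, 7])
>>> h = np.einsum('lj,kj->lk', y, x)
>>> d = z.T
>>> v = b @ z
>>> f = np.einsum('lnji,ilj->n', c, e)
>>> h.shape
(31, 7)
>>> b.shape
(7, 31, 31, 7)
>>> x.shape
(7, 31)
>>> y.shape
(31, 31)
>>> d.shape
(31, 7)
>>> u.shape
(7, 31)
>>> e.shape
(31, 31, 7)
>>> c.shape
(31, 7, 7, 31)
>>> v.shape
(7, 31, 31, 31)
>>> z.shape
(7, 31)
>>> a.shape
(17, 7)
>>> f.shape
(7,)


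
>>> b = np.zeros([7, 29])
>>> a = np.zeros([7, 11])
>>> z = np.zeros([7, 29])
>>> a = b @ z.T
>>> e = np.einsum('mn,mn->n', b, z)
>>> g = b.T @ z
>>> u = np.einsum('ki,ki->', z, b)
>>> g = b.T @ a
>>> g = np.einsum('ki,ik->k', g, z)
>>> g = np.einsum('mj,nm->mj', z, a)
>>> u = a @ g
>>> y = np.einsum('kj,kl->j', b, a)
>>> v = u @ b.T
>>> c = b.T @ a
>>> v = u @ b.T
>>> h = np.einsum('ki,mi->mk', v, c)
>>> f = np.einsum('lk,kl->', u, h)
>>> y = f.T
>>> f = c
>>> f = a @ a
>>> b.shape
(7, 29)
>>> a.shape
(7, 7)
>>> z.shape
(7, 29)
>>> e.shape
(29,)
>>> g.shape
(7, 29)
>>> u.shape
(7, 29)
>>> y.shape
()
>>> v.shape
(7, 7)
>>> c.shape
(29, 7)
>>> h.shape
(29, 7)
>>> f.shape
(7, 7)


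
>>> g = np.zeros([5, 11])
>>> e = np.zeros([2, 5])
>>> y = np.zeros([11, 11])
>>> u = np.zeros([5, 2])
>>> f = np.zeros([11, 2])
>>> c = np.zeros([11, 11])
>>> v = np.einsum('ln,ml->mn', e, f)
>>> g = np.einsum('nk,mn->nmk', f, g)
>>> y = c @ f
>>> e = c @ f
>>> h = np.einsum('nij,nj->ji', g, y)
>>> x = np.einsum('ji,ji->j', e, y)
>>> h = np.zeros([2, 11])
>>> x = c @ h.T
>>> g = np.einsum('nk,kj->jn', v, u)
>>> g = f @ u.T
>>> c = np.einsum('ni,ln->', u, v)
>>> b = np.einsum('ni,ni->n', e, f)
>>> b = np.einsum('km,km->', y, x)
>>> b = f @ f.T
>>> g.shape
(11, 5)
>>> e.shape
(11, 2)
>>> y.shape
(11, 2)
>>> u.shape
(5, 2)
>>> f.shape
(11, 2)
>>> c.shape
()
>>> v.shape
(11, 5)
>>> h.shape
(2, 11)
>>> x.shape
(11, 2)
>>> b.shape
(11, 11)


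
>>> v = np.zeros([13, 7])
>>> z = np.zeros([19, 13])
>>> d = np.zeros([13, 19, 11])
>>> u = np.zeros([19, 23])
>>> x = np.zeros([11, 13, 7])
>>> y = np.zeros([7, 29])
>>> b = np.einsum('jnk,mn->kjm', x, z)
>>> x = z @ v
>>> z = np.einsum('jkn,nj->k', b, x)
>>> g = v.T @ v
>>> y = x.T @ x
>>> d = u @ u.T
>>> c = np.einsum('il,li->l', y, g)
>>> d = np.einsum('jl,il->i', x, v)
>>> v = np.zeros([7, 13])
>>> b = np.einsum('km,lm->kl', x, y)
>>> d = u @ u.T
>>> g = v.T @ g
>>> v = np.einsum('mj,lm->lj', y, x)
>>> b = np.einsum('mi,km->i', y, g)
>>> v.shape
(19, 7)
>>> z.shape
(11,)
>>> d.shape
(19, 19)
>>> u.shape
(19, 23)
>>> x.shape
(19, 7)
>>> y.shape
(7, 7)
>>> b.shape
(7,)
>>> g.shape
(13, 7)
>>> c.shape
(7,)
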